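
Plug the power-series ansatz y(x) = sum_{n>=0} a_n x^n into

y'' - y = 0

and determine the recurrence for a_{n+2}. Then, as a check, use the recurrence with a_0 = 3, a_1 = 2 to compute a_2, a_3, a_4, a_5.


Substitute y = sum_n a_n x^n into y'' + (const) y = 0.
y''(x) = sum_{n>=0} (n+2)(n+1) a_{n+2} x^n.
The ODE becomes sum_n [(n+2)(n+1) a_{n+2} - 1 a_n] x^n = 0.
Setting each coefficient to zero gives the recurrence:
  (n+2)(n+1) a_{n+2} - 1 a_n = 0,
  a_{n+2} = 1 / ((n+1)(n+2)) a_n.

Check with a_0 = 3, a_1 = 2 (apply the recurrence for n = 0, 1, 2, 3): a_0 = 3, a_1 = 2, a_2 = 3/2, a_3 = 1/3, a_4 = 1/8, a_5 = 1/60.

a_{n+2} = 1/((n+1)(n+2)) * a_n; check: a_0 = 3, a_1 = 2, a_2 = 3/2, a_3 = 1/3, a_4 = 1/8, a_5 = 1/60


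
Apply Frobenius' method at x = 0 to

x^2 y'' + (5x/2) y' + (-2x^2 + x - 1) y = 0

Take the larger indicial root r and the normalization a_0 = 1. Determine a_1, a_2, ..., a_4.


Write in Frobenius form y'' + (p(x)/x) y' + (q(x)/x^2) y = 0:
  p(x) = 5/2,  q(x) = -2x^2 + x - 1.
Indicial equation: r(r-1) + (5/2) r + (-1) = 0 -> roots r_1 = 1/2, r_2 = -2.
Take r = r_1 = 1/2. Let y(x) = x^r sum_{n>=0} a_n x^n with a_0 = 1.
Substitute y = x^r sum a_n x^n and match x^{r+n}. The recurrence is
  D(n) a_n + 1 a_{n-1} - 2 a_{n-2} = 0,  where D(n) = (r+n)(r+n-1) + (5/2)(r+n) + (-1).
  a_n = [-1 a_{n-1} + 2 a_{n-2}] / D(n).
Since the indicial polynomial factors as (r - r_1)(r - r_2), D(n) = (r_1 + n - r_1)(r_1 + n - r_2) = n(n + 5/2).
Evaluating step by step (a_0 = 1):
  n = 1: D(1) = 1(1 + 5/2) = 7/2; numerator = -1(1) = -1; a_1 = (-1)/(7/2) = -2/7
  n = 2: D(2) = 2(2 + 5/2) = 9; numerator = -1(-2/7) + 2(1) = 16/7; a_2 = (16/7)/(9) = 16/63
  n = 3: D(3) = 3(3 + 5/2) = 33/2; numerator = -1(16/63) + 2(-2/7) = -52/63; a_3 = (-52/63)/(33/2) = -104/2079
  n = 4: D(4) = 4(4 + 5/2) = 26; numerator = -1(-104/2079) + 2(16/63) = 1160/2079; a_4 = (1160/2079)/(26) = 580/27027

r = 1/2; a_0 = 1; a_1 = -2/7; a_2 = 16/63; a_3 = -104/2079; a_4 = 580/27027


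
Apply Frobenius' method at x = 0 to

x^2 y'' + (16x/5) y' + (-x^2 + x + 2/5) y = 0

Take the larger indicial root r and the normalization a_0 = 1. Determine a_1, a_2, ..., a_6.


Write in Frobenius form y'' + (p(x)/x) y' + (q(x)/x^2) y = 0:
  p(x) = 16/5,  q(x) = -x^2 + x + 2/5.
Indicial equation: r(r-1) + (16/5) r + (2/5) = 0 -> roots r_1 = -1/5, r_2 = -2.
Take r = r_1 = -1/5. Let y(x) = x^r sum_{n>=0} a_n x^n with a_0 = 1.
Substitute y = x^r sum a_n x^n and match x^{r+n}. The recurrence is
  D(n) a_n + 1 a_{n-1} - 1 a_{n-2} = 0,  where D(n) = (r+n)(r+n-1) + (16/5)(r+n) + (2/5).
  a_n = [-1 a_{n-1} + 1 a_{n-2}] / D(n).
Since the indicial polynomial factors as (r - r_1)(r - r_2), D(n) = (r_1 + n - r_1)(r_1 + n - r_2) = n(n + 9/5).
Evaluating step by step (a_0 = 1):
  n = 1: D(1) = 1(1 + 9/5) = 14/5; numerator = -1(1) = -1; a_1 = (-1)/(14/5) = -5/14
  n = 2: D(2) = 2(2 + 9/5) = 38/5; numerator = -1(-5/14) + 1(1) = 19/14; a_2 = (19/14)/(38/5) = 5/28
  n = 3: D(3) = 3(3 + 9/5) = 72/5; numerator = -1(5/28) + 1(-5/14) = -15/28; a_3 = (-15/28)/(72/5) = -25/672
  n = 4: D(4) = 4(4 + 9/5) = 116/5; numerator = -1(-25/672) + 1(5/28) = 145/672; a_4 = (145/672)/(116/5) = 25/2688
  n = 5: D(5) = 5(5 + 9/5) = 34; numerator = -1(25/2688) + 1(-25/672) = -125/2688; a_5 = (-125/2688)/(34) = -125/91392
  n = 6: D(6) = 6(6 + 9/5) = 234/5; numerator = -1(-125/91392) + 1(25/2688) = 325/30464; a_6 = (325/30464)/(234/5) = 125/548352

r = -1/5; a_0 = 1; a_1 = -5/14; a_2 = 5/28; a_3 = -25/672; a_4 = 25/2688; a_5 = -125/91392; a_6 = 125/548352


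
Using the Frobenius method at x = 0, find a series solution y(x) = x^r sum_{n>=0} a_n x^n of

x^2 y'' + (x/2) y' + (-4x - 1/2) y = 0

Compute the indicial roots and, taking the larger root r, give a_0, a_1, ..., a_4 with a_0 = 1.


Write in Frobenius form y'' + (p(x)/x) y' + (q(x)/x^2) y = 0:
  p(x) = 1/2,  q(x) = -4x - 1/2.
Indicial equation: r(r-1) + (1/2) r + (-1/2) = 0 -> roots r_1 = 1, r_2 = -1/2.
Take r = r_1 = 1. Let y(x) = x^r sum_{n>=0} a_n x^n with a_0 = 1.
Substitute y = x^r sum a_n x^n and match x^{r+n}. The recurrence is
  D(n) a_n - 4 a_{n-1} = 0,  where D(n) = (r+n)(r+n-1) + (1/2)(r+n) + (-1/2).
  a_n = 4 / D(n) * a_{n-1}.
Since the indicial polynomial factors as (r - r_1)(r - r_2), D(n) = (r_1 + n - r_1)(r_1 + n - r_2) = n(n + 3/2).
Evaluating step by step (a_0 = 1):
  n = 1: D(1) = 1(1 + 3/2) = 5/2; numerator = 4(1) = 4; a_1 = (4)/(5/2) = 8/5
  n = 2: D(2) = 2(2 + 3/2) = 7; numerator = 4(8/5) = 32/5; a_2 = (32/5)/(7) = 32/35
  n = 3: D(3) = 3(3 + 3/2) = 27/2; numerator = 4(32/35) = 128/35; a_3 = (128/35)/(27/2) = 256/945
  n = 4: D(4) = 4(4 + 3/2) = 22; numerator = 4(256/945) = 1024/945; a_4 = (1024/945)/(22) = 512/10395

r = 1; a_0 = 1; a_1 = 8/5; a_2 = 32/35; a_3 = 256/945; a_4 = 512/10395


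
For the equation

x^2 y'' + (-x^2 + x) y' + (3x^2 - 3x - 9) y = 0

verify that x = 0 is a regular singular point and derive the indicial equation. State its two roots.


Divide by x^2 to reach normal form y'' + P_1(x) y' + P_2(x) y = 0 with P_1(x) = -1 + 1/x and P_2(x) = 3 - 3/x - 9/x^2.
x = 0 is a singular point because the y'-coefficient -1 + 1/x has a pole at x = 0 and the y-coefficient 3 - 3/x - 9/x^2 has a pole at x = 0.
It is a regular singular point because x P_1(x) = p(x) = 1 - x and x^2 P_2(x) = q(x) = 3x^2 - 3x - 9 are polynomials, hence analytic at x = 0.
p(0) = 1,  q(0) = -9.
Indicial equation: r(r-1) + p(0) r + q(0) = 0, i.e. r^2 + (p(0) - 1) r + q(0) = 0, i.e. r^2 - 9 = 0.
Discriminant: (0)^2 - 4(-9) = 36, so r = (0 ± 6)/2.
Solving: r_1 = 3, r_2 = -3.

indicial: r^2 - 9 = 0; roots r_1 = 3, r_2 = -3


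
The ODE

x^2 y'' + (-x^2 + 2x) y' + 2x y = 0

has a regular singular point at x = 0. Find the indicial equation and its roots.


Divide by x^2 to reach normal form y'' + P_1(x) y' + P_2(x) y = 0 with P_1(x) = -1 + 2/x and P_2(x) = 2/x.
x = 0 is a singular point because the y'-coefficient -1 + 2/x has a pole at x = 0 and the y-coefficient 2/x has a pole at x = 0.
It is a regular singular point because x P_1(x) = p(x) = 2 - x and x^2 P_2(x) = q(x) = 2x are polynomials, hence analytic at x = 0.
p(0) = 2,  q(0) = 0.
Indicial equation: r(r-1) + p(0) r + q(0) = 0, i.e. r^2 + (p(0) - 1) r + q(0) = 0, i.e. r^2 + 1 r = 0.
Discriminant: (1)^2 - 4(0) = 1, so r = (-1 ± 1)/2.
Solving: r_1 = 0, r_2 = -1.

indicial: r^2 + 1 r = 0; roots r_1 = 0, r_2 = -1


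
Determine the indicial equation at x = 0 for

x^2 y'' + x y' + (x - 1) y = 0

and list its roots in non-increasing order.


Divide by x^2 to reach normal form y'' + P_1(x) y' + P_2(x) y = 0 with P_1(x) = 1/x and P_2(x) = 1/x - 1/x^2.
x = 0 is a singular point because the y'-coefficient 1/x has a pole at x = 0 and the y-coefficient 1/x - 1/x^2 has a pole at x = 0.
It is a regular singular point because x P_1(x) = p(x) = 1 and x^2 P_2(x) = q(x) = x - 1 are polynomials, hence analytic at x = 0.
p(0) = 1,  q(0) = -1.
Indicial equation: r(r-1) + p(0) r + q(0) = 0, i.e. r^2 + (p(0) - 1) r + q(0) = 0, i.e. r^2 - 1 = 0.
Discriminant: (0)^2 - 4(-1) = 4, so r = (0 ± 2)/2.
Solving: r_1 = 1, r_2 = -1.

indicial: r^2 - 1 = 0; roots r_1 = 1, r_2 = -1


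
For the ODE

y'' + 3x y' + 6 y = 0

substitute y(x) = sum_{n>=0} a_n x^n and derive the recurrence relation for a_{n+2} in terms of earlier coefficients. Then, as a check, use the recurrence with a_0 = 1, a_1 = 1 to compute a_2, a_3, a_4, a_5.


Substitute y = sum_n a_n x^n.
y''(x) has coefficient (n+2)(n+1) a_{n+2} at x^n;
3 x y'(x) has coefficient 3 n a_n at x^n (shift);
6 y(x) has coefficient 6 a_n at x^n.
Matching x^n: (n+2)(n+1) a_{n+2} + (3n + 6) a_n = 0.
Thus a_{n+2} = (-3n - 6) / ((n+1)(n+2)) * a_n.

Check with a_0 = 1, a_1 = 1 (apply the recurrence for n = 0, 1, 2, 3): a_0 = 1, a_1 = 1, a_2 = -3, a_3 = -3/2, a_4 = 3, a_5 = 9/8.

a_(n+2) = (-3n - 6) / ((n+1)(n+2)) * a_n; check: a_0 = 1, a_1 = 1, a_2 = -3, a_3 = -3/2, a_4 = 3, a_5 = 9/8


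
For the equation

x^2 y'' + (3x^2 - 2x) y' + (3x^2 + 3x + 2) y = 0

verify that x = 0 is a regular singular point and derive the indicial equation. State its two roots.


Divide by x^2 to reach normal form y'' + P_1(x) y' + P_2(x) y = 0 with P_1(x) = 3 - 2/x and P_2(x) = 3 + 3/x + 2/x^2.
x = 0 is a singular point because the y'-coefficient 3 - 2/x has a pole at x = 0 and the y-coefficient 3 + 3/x + 2/x^2 has a pole at x = 0.
It is a regular singular point because x P_1(x) = p(x) = 3x - 2 and x^2 P_2(x) = q(x) = 3x^2 + 3x + 2 are polynomials, hence analytic at x = 0.
p(0) = -2,  q(0) = 2.
Indicial equation: r(r-1) + p(0) r + q(0) = 0, i.e. r^2 + (p(0) - 1) r + q(0) = 0, i.e. r^2 - 3 r + 2 = 0.
Discriminant: (-3)^2 - 4(2) = 1, so r = (3 ± 1)/2.
Solving: r_1 = 2, r_2 = 1.

indicial: r^2 - 3 r + 2 = 0; roots r_1 = 2, r_2 = 1


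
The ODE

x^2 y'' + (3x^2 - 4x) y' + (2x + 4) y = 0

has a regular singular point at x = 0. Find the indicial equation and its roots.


Divide by x^2 to reach normal form y'' + P_1(x) y' + P_2(x) y = 0 with P_1(x) = 3 - 4/x and P_2(x) = 2/x + 4/x^2.
x = 0 is a singular point because the y'-coefficient 3 - 4/x has a pole at x = 0 and the y-coefficient 2/x + 4/x^2 has a pole at x = 0.
It is a regular singular point because x P_1(x) = p(x) = 3x - 4 and x^2 P_2(x) = q(x) = 2x + 4 are polynomials, hence analytic at x = 0.
p(0) = -4,  q(0) = 4.
Indicial equation: r(r-1) + p(0) r + q(0) = 0, i.e. r^2 + (p(0) - 1) r + q(0) = 0, i.e. r^2 - 5 r + 4 = 0.
Discriminant: (-5)^2 - 4(4) = 9, so r = (5 ± 3)/2.
Solving: r_1 = 4, r_2 = 1.

indicial: r^2 - 5 r + 4 = 0; roots r_1 = 4, r_2 = 1


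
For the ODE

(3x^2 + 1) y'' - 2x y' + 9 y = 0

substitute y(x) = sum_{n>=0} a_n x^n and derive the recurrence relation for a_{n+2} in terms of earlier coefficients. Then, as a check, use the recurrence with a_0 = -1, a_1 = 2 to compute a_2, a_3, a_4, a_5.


Substitute y = sum_n a_n x^n.
(1 + 3 x^2) y'' contributes (n+2)(n+1) a_{n+2} + 3 n(n-1) a_n at x^n.
-2 x y'(x) contributes -2 n a_n at x^n.
9 y(x) contributes 9 a_n at x^n.
Matching x^n: (n+2)(n+1) a_{n+2} + (3 n(n-1) - 2 n + 9) a_n = 0.
Thus a_{n+2} = (-3 n(n-1) + 2 n - 9) / ((n+1)(n+2)) * a_n.

Check with a_0 = -1, a_1 = 2 (apply the recurrence for n = 0, 1, 2, 3): a_0 = -1, a_1 = 2, a_2 = 9/2, a_3 = -7/3, a_4 = -33/8, a_5 = 49/20.

a_(n+2) = (-3 n(n-1) + 2 n - 9) / ((n+1)(n+2)) * a_n; check: a_0 = -1, a_1 = 2, a_2 = 9/2, a_3 = -7/3, a_4 = -33/8, a_5 = 49/20


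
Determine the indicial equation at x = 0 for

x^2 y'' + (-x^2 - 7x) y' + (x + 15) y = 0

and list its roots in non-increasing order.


Divide by x^2 to reach normal form y'' + P_1(x) y' + P_2(x) y = 0 with P_1(x) = -1 - 7/x and P_2(x) = 1/x + 15/x^2.
x = 0 is a singular point because the y'-coefficient -1 - 7/x has a pole at x = 0 and the y-coefficient 1/x + 15/x^2 has a pole at x = 0.
It is a regular singular point because x P_1(x) = p(x) = -x - 7 and x^2 P_2(x) = q(x) = x + 15 are polynomials, hence analytic at x = 0.
p(0) = -7,  q(0) = 15.
Indicial equation: r(r-1) + p(0) r + q(0) = 0, i.e. r^2 + (p(0) - 1) r + q(0) = 0, i.e. r^2 - 8 r + 15 = 0.
Discriminant: (-8)^2 - 4(15) = 4, so r = (8 ± 2)/2.
Solving: r_1 = 5, r_2 = 3.

indicial: r^2 - 8 r + 15 = 0; roots r_1 = 5, r_2 = 3


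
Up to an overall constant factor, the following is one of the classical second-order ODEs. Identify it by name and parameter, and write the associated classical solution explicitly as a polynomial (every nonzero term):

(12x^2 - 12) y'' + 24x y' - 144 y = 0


All three coefficients share the factor -12; dividing through by -12 gives  (1 - x^2) y'' - 2x y' + 12 y = 0.
This matches the Legendre equation (1 - x^2) y'' - 2x y' + n(n+1) y = 0 (note the -2x y' term) with n(n+1) = 12, so n = 3; the polynomial solution is P_3(x).
With y = sum_k a_k x^k, matching x^k gives (k+2)(k+1) a_{k+2} = [k(k+1) - n(n+1)] a_k = (k - 3)(k + 4) a_k. The right side vanishes at k = 3, so the series with the parity of 3 terminates at degree 3.
Standard normalization (P_n(1) = 1): leading coefficient (2n)!/(2^n (n!)^2) = 720/(8*36) = 5/2, so a_3 = 5/2. Work downward with a_k = (k+1)(k+2) a_{k+2} / ((k - 3)(k + 4)):
  a_1 = (2)(3)(5/2) / ((1 - 3)(1 + 4)) = 15/(-10) = -3/2
Hence P_3(x) = 5 x^3/2 - 3 x/2.

P_3(x); series = 5 x^3/2 - 3 x/2


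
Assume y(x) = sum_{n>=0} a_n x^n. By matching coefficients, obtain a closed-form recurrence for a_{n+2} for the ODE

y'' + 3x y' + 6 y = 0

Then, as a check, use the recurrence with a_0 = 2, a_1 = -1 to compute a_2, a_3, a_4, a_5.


Substitute y = sum_n a_n x^n.
y''(x) has coefficient (n+2)(n+1) a_{n+2} at x^n;
3 x y'(x) has coefficient 3 n a_n at x^n (shift);
6 y(x) has coefficient 6 a_n at x^n.
Matching x^n: (n+2)(n+1) a_{n+2} + (3n + 6) a_n = 0.
Thus a_{n+2} = (-3n - 6) / ((n+1)(n+2)) * a_n.

Check with a_0 = 2, a_1 = -1 (apply the recurrence for n = 0, 1, 2, 3): a_0 = 2, a_1 = -1, a_2 = -6, a_3 = 3/2, a_4 = 6, a_5 = -9/8.

a_(n+2) = (-3n - 6) / ((n+1)(n+2)) * a_n; check: a_0 = 2, a_1 = -1, a_2 = -6, a_3 = 3/2, a_4 = 6, a_5 = -9/8


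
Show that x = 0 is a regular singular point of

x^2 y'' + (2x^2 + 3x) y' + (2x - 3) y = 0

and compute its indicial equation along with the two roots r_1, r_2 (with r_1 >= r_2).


Divide by x^2 to reach normal form y'' + P_1(x) y' + P_2(x) y = 0 with P_1(x) = 2 + 3/x and P_2(x) = 2/x - 3/x^2.
x = 0 is a singular point because the y'-coefficient 2 + 3/x has a pole at x = 0 and the y-coefficient 2/x - 3/x^2 has a pole at x = 0.
It is a regular singular point because x P_1(x) = p(x) = 2x + 3 and x^2 P_2(x) = q(x) = 2x - 3 are polynomials, hence analytic at x = 0.
p(0) = 3,  q(0) = -3.
Indicial equation: r(r-1) + p(0) r + q(0) = 0, i.e. r^2 + (p(0) - 1) r + q(0) = 0, i.e. r^2 + 2 r - 3 = 0.
Discriminant: (2)^2 - 4(-3) = 16, so r = (-2 ± 4)/2.
Solving: r_1 = 1, r_2 = -3.

indicial: r^2 + 2 r - 3 = 0; roots r_1 = 1, r_2 = -3


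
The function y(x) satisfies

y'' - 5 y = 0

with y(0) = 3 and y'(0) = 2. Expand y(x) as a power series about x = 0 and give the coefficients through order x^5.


Ansatz: y(x) = sum_{n>=0} a_n x^n, so y'(x) = sum_{n>=1} n a_n x^(n-1) and y''(x) = sum_{n>=2} n(n-1) a_n x^(n-2).
Substitute into P(x) y'' + Q(x) y' + R(x) y = 0 with P(x) = 1, Q(x) = 0, R(x) = -5, and match powers of x.
Initial conditions: a_0 = 3, a_1 = 2.
Setting the coefficient of each power of x to zero and solving order by order (substituting the coefficients already found):
  x^0: 2 a_2 - 5 a_0 = 0  ->  2 a_2 = 5 a_0 = 15  ->  a_2 = 15/2
  x^1: 6 a_3 - 5 a_1 = 0  ->  6 a_3 = 5 a_1 = 10  ->  a_3 = 5/3
  x^2: 12 a_4 - 5 a_2 = 0  ->  12 a_4 = 5 a_2 = 75/2  ->  a_4 = 25/8
  x^3: 20 a_5 - 5 a_3 = 0  ->  20 a_5 = 5 a_3 = 25/3  ->  a_5 = 5/12
Truncated series: y(x) = 3 + 2 x + (15/2) x^2 + (5/3) x^3 + (25/8) x^4 + (5/12) x^5 + O(x^6).

a_0 = 3; a_1 = 2; a_2 = 15/2; a_3 = 5/3; a_4 = 25/8; a_5 = 5/12


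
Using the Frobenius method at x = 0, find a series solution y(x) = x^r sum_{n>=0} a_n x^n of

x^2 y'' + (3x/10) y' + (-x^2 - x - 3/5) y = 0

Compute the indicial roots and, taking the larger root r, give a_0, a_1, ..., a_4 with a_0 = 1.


Write in Frobenius form y'' + (p(x)/x) y' + (q(x)/x^2) y = 0:
  p(x) = 3/10,  q(x) = -x^2 - x - 3/5.
Indicial equation: r(r-1) + (3/10) r + (-3/5) = 0 -> roots r_1 = 6/5, r_2 = -1/2.
Take r = r_1 = 6/5. Let y(x) = x^r sum_{n>=0} a_n x^n with a_0 = 1.
Substitute y = x^r sum a_n x^n and match x^{r+n}. The recurrence is
  D(n) a_n - 1 a_{n-1} - 1 a_{n-2} = 0,  where D(n) = (r+n)(r+n-1) + (3/10)(r+n) + (-3/5).
  a_n = [1 a_{n-1} + 1 a_{n-2}] / D(n).
Since the indicial polynomial factors as (r - r_1)(r - r_2), D(n) = (r_1 + n - r_1)(r_1 + n - r_2) = n(n + 17/10).
Evaluating step by step (a_0 = 1):
  n = 1: D(1) = 1(1 + 17/10) = 27/10; numerator = 1(1) = 1; a_1 = (1)/(27/10) = 10/27
  n = 2: D(2) = 2(2 + 17/10) = 37/5; numerator = 1(10/27) + 1(1) = 37/27; a_2 = (37/27)/(37/5) = 5/27
  n = 3: D(3) = 3(3 + 17/10) = 141/10; numerator = 1(5/27) + 1(10/27) = 5/9; a_3 = (5/9)/(141/10) = 50/1269
  n = 4: D(4) = 4(4 + 17/10) = 114/5; numerator = 1(50/1269) + 1(5/27) = 95/423; a_4 = (95/423)/(114/5) = 25/2538

r = 6/5; a_0 = 1; a_1 = 10/27; a_2 = 5/27; a_3 = 50/1269; a_4 = 25/2538


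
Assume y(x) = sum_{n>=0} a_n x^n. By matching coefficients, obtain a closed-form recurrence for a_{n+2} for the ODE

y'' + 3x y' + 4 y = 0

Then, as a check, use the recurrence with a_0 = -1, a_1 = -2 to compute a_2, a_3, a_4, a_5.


Substitute y = sum_n a_n x^n.
y''(x) has coefficient (n+2)(n+1) a_{n+2} at x^n;
3 x y'(x) has coefficient 3 n a_n at x^n (shift);
4 y(x) has coefficient 4 a_n at x^n.
Matching x^n: (n+2)(n+1) a_{n+2} + (3n + 4) a_n = 0.
Thus a_{n+2} = (-3n - 4) / ((n+1)(n+2)) * a_n.

Check with a_0 = -1, a_1 = -2 (apply the recurrence for n = 0, 1, 2, 3): a_0 = -1, a_1 = -2, a_2 = 2, a_3 = 7/3, a_4 = -5/3, a_5 = -91/60.

a_(n+2) = (-3n - 4) / ((n+1)(n+2)) * a_n; check: a_0 = -1, a_1 = -2, a_2 = 2, a_3 = 7/3, a_4 = -5/3, a_5 = -91/60


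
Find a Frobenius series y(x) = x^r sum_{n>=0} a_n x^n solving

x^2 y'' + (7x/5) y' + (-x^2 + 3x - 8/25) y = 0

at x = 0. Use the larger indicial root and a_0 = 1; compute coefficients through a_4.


Write in Frobenius form y'' + (p(x)/x) y' + (q(x)/x^2) y = 0:
  p(x) = 7/5,  q(x) = -x^2 + 3x - 8/25.
Indicial equation: r(r-1) + (7/5) r + (-8/25) = 0 -> roots r_1 = 2/5, r_2 = -4/5.
Take r = r_1 = 2/5. Let y(x) = x^r sum_{n>=0} a_n x^n with a_0 = 1.
Substitute y = x^r sum a_n x^n and match x^{r+n}. The recurrence is
  D(n) a_n + 3 a_{n-1} - 1 a_{n-2} = 0,  where D(n) = (r+n)(r+n-1) + (7/5)(r+n) + (-8/25).
  a_n = [-3 a_{n-1} + 1 a_{n-2}] / D(n).
Since the indicial polynomial factors as (r - r_1)(r - r_2), D(n) = (r_1 + n - r_1)(r_1 + n - r_2) = n(n + 6/5).
Evaluating step by step (a_0 = 1):
  n = 1: D(1) = 1(1 + 6/5) = 11/5; numerator = -3(1) = -3; a_1 = (-3)/(11/5) = -15/11
  n = 2: D(2) = 2(2 + 6/5) = 32/5; numerator = -3(-15/11) + 1(1) = 56/11; a_2 = (56/11)/(32/5) = 35/44
  n = 3: D(3) = 3(3 + 6/5) = 63/5; numerator = -3(35/44) + 1(-15/11) = -15/4; a_3 = (-15/4)/(63/5) = -25/84
  n = 4: D(4) = 4(4 + 6/5) = 104/5; numerator = -3(-25/84) + 1(35/44) = 130/77; a_4 = (130/77)/(104/5) = 25/308

r = 2/5; a_0 = 1; a_1 = -15/11; a_2 = 35/44; a_3 = -25/84; a_4 = 25/308


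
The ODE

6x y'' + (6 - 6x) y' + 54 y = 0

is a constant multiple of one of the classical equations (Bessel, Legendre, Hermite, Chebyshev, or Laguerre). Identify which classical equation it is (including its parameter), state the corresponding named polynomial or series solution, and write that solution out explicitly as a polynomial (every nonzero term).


All three coefficients share the factor 6; dividing through by 6 gives  x y'' + (1 - x) y' + 9 y = 0.
This matches the Laguerre equation x y'' + (1 - x) y' + n y = 0 with n = 9; the polynomial solution is L_9(x).
With y = sum_k a_k x^k, matching x^k gives (k+1)k a_{k+1} + (k+1) a_{k+1} - k a_k + n a_k = 0, i.e. (k+1)^2 a_{k+1} = (k - n) a_k = (k - 9) a_k. The right side vanishes at k = 9, so the series terminates at degree 9.
Standard normalization L_n(0) = 1 gives a_0 = 1. Work upward with a_{k+1} = (k - 9) a_k / (k+1)^2:
  a_1 = (0 - 9)(1) / 1^2 = -9/1 = -9
  a_2 = (1 - 9)(-9) / 2^2 = 72/4 = 18
  a_3 = (2 - 9)(18) / 3^2 = -126/9 = -14
  a_4 = (3 - 9)(-14) / 4^2 = 84/16 = 21/4
  a_5 = (4 - 9)(21/4) / 5^2 = (-105/4)/25 = -21/20
  a_6 = (5 - 9)(-21/20) / 6^2 = (21/5)/36 = 7/60
  a_7 = (6 - 9)(7/60) / 7^2 = (-7/20)/49 = -1/140
  a_8 = (7 - 9)(-1/140) / 8^2 = (1/70)/64 = 1/4480
  a_9 = (8 - 9)(1/4480) / 9^2 = (-1/4480)/81 = -1/362880
Hence L_9(x) = -x^9/362880 + x^8/4480 - x^7/140 + 7 x^6/60 - 21 x^5/20 + 21 x^4/4 - 14 x^3 + 18 x^2 - 9 x + 1.

L_9(x); series = -x^9/362880 + x^8/4480 - x^7/140 + 7 x^6/60 - 21 x^5/20 + 21 x^4/4 - 14 x^3 + 18 x^2 - 9 x + 1


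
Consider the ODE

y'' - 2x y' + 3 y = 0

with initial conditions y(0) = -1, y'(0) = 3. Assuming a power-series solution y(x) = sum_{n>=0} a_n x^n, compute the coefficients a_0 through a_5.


Ansatz: y(x) = sum_{n>=0} a_n x^n, so y'(x) = sum_{n>=1} n a_n x^(n-1) and y''(x) = sum_{n>=2} n(n-1) a_n x^(n-2).
Substitute into P(x) y'' + Q(x) y' + R(x) y = 0 with P(x) = 1, Q(x) = -2x, R(x) = 3, and match powers of x.
Initial conditions: a_0 = -1, a_1 = 3.
Setting the coefficient of each power of x to zero and solving order by order (substituting the coefficients already found):
  x^0: 2 a_2 + 3 a_0 = 0  ->  2 a_2 = -3 a_0 = 3  ->  a_2 = 3/2
  x^1: 6 a_3 + a_1 = 0  ->  6 a_3 = -a_1 = -3  ->  a_3 = -1/2
  x^2: 12 a_4 - a_2 = 0  ->  12 a_4 = a_2 = 3/2  ->  a_4 = 1/8
  x^3: 20 a_5 - 3 a_3 = 0  ->  20 a_5 = 3 a_3 = -3/2  ->  a_5 = -3/40
Truncated series: y(x) = -1 + 3 x + (3/2) x^2 - (1/2) x^3 + (1/8) x^4 - (3/40) x^5 + O(x^6).

a_0 = -1; a_1 = 3; a_2 = 3/2; a_3 = -1/2; a_4 = 1/8; a_5 = -3/40


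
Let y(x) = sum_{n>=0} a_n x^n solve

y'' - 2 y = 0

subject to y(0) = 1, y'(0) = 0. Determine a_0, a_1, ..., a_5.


Ansatz: y(x) = sum_{n>=0} a_n x^n, so y'(x) = sum_{n>=1} n a_n x^(n-1) and y''(x) = sum_{n>=2} n(n-1) a_n x^(n-2).
Substitute into P(x) y'' + Q(x) y' + R(x) y = 0 with P(x) = 1, Q(x) = 0, R(x) = -2, and match powers of x.
Initial conditions: a_0 = 1, a_1 = 0.
Setting the coefficient of each power of x to zero and solving order by order (substituting the coefficients already found):
  x^0: 2 a_2 - 2 a_0 = 0  ->  2 a_2 = 2 a_0 = 2  ->  a_2 = 1
  x^1: 6 a_3 - 2 a_1 = 0  ->  6 a_3 = 2 a_1 = 0  ->  a_3 = 0
  x^2: 12 a_4 - 2 a_2 = 0  ->  12 a_4 = 2 a_2 = 2  ->  a_4 = 1/6
  x^3: 20 a_5 - 2 a_3 = 0  ->  20 a_5 = 2 a_3 = 0  ->  a_5 = 0
Truncated series: y(x) = 1 + x^2 + (1/6) x^4 + O(x^6).

a_0 = 1; a_1 = 0; a_2 = 1; a_3 = 0; a_4 = 1/6; a_5 = 0


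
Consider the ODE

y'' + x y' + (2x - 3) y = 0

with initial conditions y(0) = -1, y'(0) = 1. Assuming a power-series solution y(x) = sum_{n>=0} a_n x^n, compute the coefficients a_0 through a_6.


Ansatz: y(x) = sum_{n>=0} a_n x^n, so y'(x) = sum_{n>=1} n a_n x^(n-1) and y''(x) = sum_{n>=2} n(n-1) a_n x^(n-2).
Substitute into P(x) y'' + Q(x) y' + R(x) y = 0 with P(x) = 1, Q(x) = x, R(x) = 2x - 3, and match powers of x.
Initial conditions: a_0 = -1, a_1 = 1.
Setting the coefficient of each power of x to zero and solving order by order (substituting the coefficients already found):
  x^0: 2 a_2 - 3 a_0 = 0  ->  2 a_2 = 3 a_0 = -3  ->  a_2 = -3/2
  x^1: 6 a_3 - 2 a_1 + 2 a_0 = 0  ->  6 a_3 = 2 a_1 - 2 a_0 = 4  ->  a_3 = 2/3
  x^2: 12 a_4 - a_2 + 2 a_1 = 0  ->  12 a_4 = a_2 - 2 a_1 = -7/2  ->  a_4 = -7/24
  x^3: 20 a_5 + 2 a_2 = 0  ->  20 a_5 = -2 a_2 = 3  ->  a_5 = 3/20
  x^4: 30 a_6 + a_4 + 2 a_3 = 0  ->  30 a_6 = -a_4 - 2 a_3 = -25/24  ->  a_6 = -5/144
Truncated series: y(x) = -1 + x - (3/2) x^2 + (2/3) x^3 - (7/24) x^4 + (3/20) x^5 - (5/144) x^6 + O(x^7).

a_0 = -1; a_1 = 1; a_2 = -3/2; a_3 = 2/3; a_4 = -7/24; a_5 = 3/20; a_6 = -5/144


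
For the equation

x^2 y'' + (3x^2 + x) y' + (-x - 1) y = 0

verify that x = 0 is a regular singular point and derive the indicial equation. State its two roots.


Divide by x^2 to reach normal form y'' + P_1(x) y' + P_2(x) y = 0 with P_1(x) = 3 + 1/x and P_2(x) = -1/x - 1/x^2.
x = 0 is a singular point because the y'-coefficient 3 + 1/x has a pole at x = 0 and the y-coefficient -1/x - 1/x^2 has a pole at x = 0.
It is a regular singular point because x P_1(x) = p(x) = 3x + 1 and x^2 P_2(x) = q(x) = -x - 1 are polynomials, hence analytic at x = 0.
p(0) = 1,  q(0) = -1.
Indicial equation: r(r-1) + p(0) r + q(0) = 0, i.e. r^2 + (p(0) - 1) r + q(0) = 0, i.e. r^2 - 1 = 0.
Discriminant: (0)^2 - 4(-1) = 4, so r = (0 ± 2)/2.
Solving: r_1 = 1, r_2 = -1.

indicial: r^2 - 1 = 0; roots r_1 = 1, r_2 = -1


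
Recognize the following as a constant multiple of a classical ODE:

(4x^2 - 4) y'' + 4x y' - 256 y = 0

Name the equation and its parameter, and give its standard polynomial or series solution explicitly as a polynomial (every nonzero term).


All three coefficients share the factor -4; dividing through by -4 gives  (1 - x^2) y'' - x y' + 64 y = 0.
This matches the Chebyshev equation (1 - x^2) y'' - x y' + n^2 y = 0 (note the -x y' term, not -2x y') with n^2 = 64, so n = 8; the polynomial solution is T_8(x).
With y = sum_k a_k x^k, matching x^k gives (k+2)(k+1) a_{k+2} = (k^2 - n^2) a_k = (k - 8)(k + 8) a_k. The right side vanishes at k = 8, so the series with the parity of 8 terminates at degree 8.
Standard normalization: leading coefficient of T_n is 2^(n-1), so a_8 = 2^7 = 128. Work downward with a_k = (k+1)(k+2) a_{k+2} / ((k - 8)(k + 8)):
  a_6 = (7)(8)(128) / ((6 - 8)(6 + 8)) = 7168/(-28) = -256
  a_4 = (5)(6)(-256) / ((4 - 8)(4 + 8)) = -7680/(-48) = 160
  a_2 = (3)(4)(160) / ((2 - 8)(2 + 8)) = 1920/(-60) = -32
  a_0 = (1)(2)(-32) / ((0 - 8)(0 + 8)) = -64/(-64) = 1
Hence T_8(x) = 128 x^8 - 256 x^6 + 160 x^4 - 32 x^2 + 1.

T_8(x); series = 128 x^8 - 256 x^6 + 160 x^4 - 32 x^2 + 1


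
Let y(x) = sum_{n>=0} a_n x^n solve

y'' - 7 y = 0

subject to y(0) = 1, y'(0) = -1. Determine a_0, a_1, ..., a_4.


Ansatz: y(x) = sum_{n>=0} a_n x^n, so y'(x) = sum_{n>=1} n a_n x^(n-1) and y''(x) = sum_{n>=2} n(n-1) a_n x^(n-2).
Substitute into P(x) y'' + Q(x) y' + R(x) y = 0 with P(x) = 1, Q(x) = 0, R(x) = -7, and match powers of x.
Initial conditions: a_0 = 1, a_1 = -1.
Setting the coefficient of each power of x to zero and solving order by order (substituting the coefficients already found):
  x^0: 2 a_2 - 7 a_0 = 0  ->  2 a_2 = 7 a_0 = 7  ->  a_2 = 7/2
  x^1: 6 a_3 - 7 a_1 = 0  ->  6 a_3 = 7 a_1 = -7  ->  a_3 = -7/6
  x^2: 12 a_4 - 7 a_2 = 0  ->  12 a_4 = 7 a_2 = 49/2  ->  a_4 = 49/24
Truncated series: y(x) = 1 - x + (7/2) x^2 - (7/6) x^3 + (49/24) x^4 + O(x^5).

a_0 = 1; a_1 = -1; a_2 = 7/2; a_3 = -7/6; a_4 = 49/24


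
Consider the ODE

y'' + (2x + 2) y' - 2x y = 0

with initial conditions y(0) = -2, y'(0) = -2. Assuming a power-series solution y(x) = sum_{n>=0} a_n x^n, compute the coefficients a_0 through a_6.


Ansatz: y(x) = sum_{n>=0} a_n x^n, so y'(x) = sum_{n>=1} n a_n x^(n-1) and y''(x) = sum_{n>=2} n(n-1) a_n x^(n-2).
Substitute into P(x) y'' + Q(x) y' + R(x) y = 0 with P(x) = 1, Q(x) = 2x + 2, R(x) = -2x, and match powers of x.
Initial conditions: a_0 = -2, a_1 = -2.
Setting the coefficient of each power of x to zero and solving order by order (substituting the coefficients already found):
  x^0: 2 a_2 + 2 a_1 = 0  ->  2 a_2 = -2 a_1 = 4  ->  a_2 = 2
  x^1: 6 a_3 + 4 a_2 + 2 a_1 - 2 a_0 = 0  ->  6 a_3 = -4 a_2 - 2 a_1 + 2 a_0 = -8  ->  a_3 = -4/3
  x^2: 12 a_4 + 6 a_3 + 4 a_2 - 2 a_1 = 0  ->  12 a_4 = -6 a_3 - 4 a_2 + 2 a_1 = -4  ->  a_4 = -1/3
  x^3: 20 a_5 + 8 a_4 + 6 a_3 - 2 a_2 = 0  ->  20 a_5 = -8 a_4 - 6 a_3 + 2 a_2 = 44/3  ->  a_5 = 11/15
  x^4: 30 a_6 + 10 a_5 + 8 a_4 - 2 a_3 = 0  ->  30 a_6 = -10 a_5 - 8 a_4 + 2 a_3 = -22/3  ->  a_6 = -11/45
Truncated series: y(x) = -2 - 2 x + 2 x^2 - (4/3) x^3 - (1/3) x^4 + (11/15) x^5 - (11/45) x^6 + O(x^7).

a_0 = -2; a_1 = -2; a_2 = 2; a_3 = -4/3; a_4 = -1/3; a_5 = 11/15; a_6 = -11/45


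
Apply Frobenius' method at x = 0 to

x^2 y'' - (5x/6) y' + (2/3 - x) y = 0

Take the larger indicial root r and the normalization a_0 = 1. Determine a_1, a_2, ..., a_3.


Write in Frobenius form y'' + (p(x)/x) y' + (q(x)/x^2) y = 0:
  p(x) = -5/6,  q(x) = 2/3 - x.
Indicial equation: r(r-1) + (-5/6) r + (2/3) = 0 -> roots r_1 = 4/3, r_2 = 1/2.
Take r = r_1 = 4/3. Let y(x) = x^r sum_{n>=0} a_n x^n with a_0 = 1.
Substitute y = x^r sum a_n x^n and match x^{r+n}. The recurrence is
  D(n) a_n - 1 a_{n-1} = 0,  where D(n) = (r+n)(r+n-1) + (-5/6)(r+n) + (2/3).
  a_n = 1 / D(n) * a_{n-1}.
Since the indicial polynomial factors as (r - r_1)(r - r_2), D(n) = (r_1 + n - r_1)(r_1 + n - r_2) = n(n + 5/6).
Evaluating step by step (a_0 = 1):
  n = 1: D(1) = 1(1 + 5/6) = 11/6; numerator = 1(1) = 1; a_1 = (1)/(11/6) = 6/11
  n = 2: D(2) = 2(2 + 5/6) = 17/3; numerator = 1(6/11) = 6/11; a_2 = (6/11)/(17/3) = 18/187
  n = 3: D(3) = 3(3 + 5/6) = 23/2; numerator = 1(18/187) = 18/187; a_3 = (18/187)/(23/2) = 36/4301

r = 4/3; a_0 = 1; a_1 = 6/11; a_2 = 18/187; a_3 = 36/4301


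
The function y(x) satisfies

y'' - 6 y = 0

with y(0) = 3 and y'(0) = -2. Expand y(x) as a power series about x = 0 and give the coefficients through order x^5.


Ansatz: y(x) = sum_{n>=0} a_n x^n, so y'(x) = sum_{n>=1} n a_n x^(n-1) and y''(x) = sum_{n>=2} n(n-1) a_n x^(n-2).
Substitute into P(x) y'' + Q(x) y' + R(x) y = 0 with P(x) = 1, Q(x) = 0, R(x) = -6, and match powers of x.
Initial conditions: a_0 = 3, a_1 = -2.
Setting the coefficient of each power of x to zero and solving order by order (substituting the coefficients already found):
  x^0: 2 a_2 - 6 a_0 = 0  ->  2 a_2 = 6 a_0 = 18  ->  a_2 = 9
  x^1: 6 a_3 - 6 a_1 = 0  ->  6 a_3 = 6 a_1 = -12  ->  a_3 = -2
  x^2: 12 a_4 - 6 a_2 = 0  ->  12 a_4 = 6 a_2 = 54  ->  a_4 = 9/2
  x^3: 20 a_5 - 6 a_3 = 0  ->  20 a_5 = 6 a_3 = -12  ->  a_5 = -3/5
Truncated series: y(x) = 3 - 2 x + 9 x^2 - 2 x^3 + (9/2) x^4 - (3/5) x^5 + O(x^6).

a_0 = 3; a_1 = -2; a_2 = 9; a_3 = -2; a_4 = 9/2; a_5 = -3/5


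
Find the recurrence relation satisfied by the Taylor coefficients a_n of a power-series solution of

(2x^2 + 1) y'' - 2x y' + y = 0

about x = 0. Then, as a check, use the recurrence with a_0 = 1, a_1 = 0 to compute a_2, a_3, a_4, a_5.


Substitute y = sum_n a_n x^n.
(1 + 2 x^2) y'' contributes (n+2)(n+1) a_{n+2} + 2 n(n-1) a_n at x^n.
-2 x y'(x) contributes -2 n a_n at x^n.
y(x) contributes 1 a_n at x^n.
Matching x^n: (n+2)(n+1) a_{n+2} + (2 n(n-1) - 2 n + 1) a_n = 0.
Thus a_{n+2} = (-2 n(n-1) + 2 n - 1) / ((n+1)(n+2)) * a_n.

Check with a_0 = 1, a_1 = 0 (apply the recurrence for n = 0, 1, 2, 3): a_0 = 1, a_1 = 0, a_2 = -1/2, a_3 = 0, a_4 = 1/24, a_5 = 0.

a_(n+2) = (-2 n(n-1) + 2 n - 1) / ((n+1)(n+2)) * a_n; check: a_0 = 1, a_1 = 0, a_2 = -1/2, a_3 = 0, a_4 = 1/24, a_5 = 0


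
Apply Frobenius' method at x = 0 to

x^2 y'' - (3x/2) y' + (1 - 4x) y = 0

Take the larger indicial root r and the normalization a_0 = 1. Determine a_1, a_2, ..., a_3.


Write in Frobenius form y'' + (p(x)/x) y' + (q(x)/x^2) y = 0:
  p(x) = -3/2,  q(x) = 1 - 4x.
Indicial equation: r(r-1) + (-3/2) r + (1) = 0 -> roots r_1 = 2, r_2 = 1/2.
Take r = r_1 = 2. Let y(x) = x^r sum_{n>=0} a_n x^n with a_0 = 1.
Substitute y = x^r sum a_n x^n and match x^{r+n}. The recurrence is
  D(n) a_n - 4 a_{n-1} = 0,  where D(n) = (r+n)(r+n-1) + (-3/2)(r+n) + (1).
  a_n = 4 / D(n) * a_{n-1}.
Since the indicial polynomial factors as (r - r_1)(r - r_2), D(n) = (r_1 + n - r_1)(r_1 + n - r_2) = n(n + 3/2).
Evaluating step by step (a_0 = 1):
  n = 1: D(1) = 1(1 + 3/2) = 5/2; numerator = 4(1) = 4; a_1 = (4)/(5/2) = 8/5
  n = 2: D(2) = 2(2 + 3/2) = 7; numerator = 4(8/5) = 32/5; a_2 = (32/5)/(7) = 32/35
  n = 3: D(3) = 3(3 + 3/2) = 27/2; numerator = 4(32/35) = 128/35; a_3 = (128/35)/(27/2) = 256/945

r = 2; a_0 = 1; a_1 = 8/5; a_2 = 32/35; a_3 = 256/945


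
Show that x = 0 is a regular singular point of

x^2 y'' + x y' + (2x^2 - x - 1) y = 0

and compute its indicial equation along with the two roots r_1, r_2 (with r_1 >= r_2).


Divide by x^2 to reach normal form y'' + P_1(x) y' + P_2(x) y = 0 with P_1(x) = 1/x and P_2(x) = 2 - 1/x - 1/x^2.
x = 0 is a singular point because the y'-coefficient 1/x has a pole at x = 0 and the y-coefficient 2 - 1/x - 1/x^2 has a pole at x = 0.
It is a regular singular point because x P_1(x) = p(x) = 1 and x^2 P_2(x) = q(x) = 2x^2 - x - 1 are polynomials, hence analytic at x = 0.
p(0) = 1,  q(0) = -1.
Indicial equation: r(r-1) + p(0) r + q(0) = 0, i.e. r^2 + (p(0) - 1) r + q(0) = 0, i.e. r^2 - 1 = 0.
Discriminant: (0)^2 - 4(-1) = 4, so r = (0 ± 2)/2.
Solving: r_1 = 1, r_2 = -1.

indicial: r^2 - 1 = 0; roots r_1 = 1, r_2 = -1


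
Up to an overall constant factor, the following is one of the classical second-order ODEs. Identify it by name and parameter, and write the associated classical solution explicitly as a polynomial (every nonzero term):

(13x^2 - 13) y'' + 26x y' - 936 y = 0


All three coefficients share the factor -13; dividing through by -13 gives  (1 - x^2) y'' - 2x y' + 72 y = 0.
This matches the Legendre equation (1 - x^2) y'' - 2x y' + n(n+1) y = 0 (note the -2x y' term) with n(n+1) = 72, so n = 8; the polynomial solution is P_8(x).
With y = sum_k a_k x^k, matching x^k gives (k+2)(k+1) a_{k+2} = [k(k+1) - n(n+1)] a_k = (k - 8)(k + 9) a_k. The right side vanishes at k = 8, so the series with the parity of 8 terminates at degree 8.
Standard normalization (P_n(1) = 1): leading coefficient (2n)!/(2^n (n!)^2) = 20922789888000/(256*1625702400) = 6435/128, so a_8 = 6435/128. Work downward with a_k = (k+1)(k+2) a_{k+2} / ((k - 8)(k + 9)):
  a_6 = (7)(8)(6435/128) / ((6 - 8)(6 + 9)) = (45045/16)/(-30) = -3003/32
  a_4 = (5)(6)(-3003/32) / ((4 - 8)(4 + 9)) = (-45045/16)/(-52) = 3465/64
  a_2 = (3)(4)(3465/64) / ((2 - 8)(2 + 9)) = (10395/16)/(-66) = -315/32
  a_0 = (1)(2)(-315/32) / ((0 - 8)(0 + 9)) = (-315/16)/(-72) = 35/128
Hence P_8(x) = 6435 x^8/128 - 3003 x^6/32 + 3465 x^4/64 - 315 x^2/32 + 35/128.

P_8(x); series = 6435 x^8/128 - 3003 x^6/32 + 3465 x^4/64 - 315 x^2/32 + 35/128


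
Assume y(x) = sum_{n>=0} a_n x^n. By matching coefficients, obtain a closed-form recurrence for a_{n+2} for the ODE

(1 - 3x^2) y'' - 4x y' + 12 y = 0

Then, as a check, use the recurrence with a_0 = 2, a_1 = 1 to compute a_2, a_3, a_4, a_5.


Substitute y = sum_n a_n x^n.
(1 - 3 x^2) y'' contributes (n+2)(n+1) a_{n+2} - 3 n(n-1) a_n at x^n.
-4 x y'(x) contributes -4 n a_n at x^n.
12 y(x) contributes 12 a_n at x^n.
Matching x^n: (n+2)(n+1) a_{n+2} + (-3 n(n-1) - 4 n + 12) a_n = 0.
Thus a_{n+2} = (3 n(n-1) + 4 n - 12) / ((n+1)(n+2)) * a_n.

Check with a_0 = 2, a_1 = 1 (apply the recurrence for n = 0, 1, 2, 3): a_0 = 2, a_1 = 1, a_2 = -12, a_3 = -4/3, a_4 = -2, a_5 = -6/5.

a_(n+2) = (3 n(n-1) + 4 n - 12) / ((n+1)(n+2)) * a_n; check: a_0 = 2, a_1 = 1, a_2 = -12, a_3 = -4/3, a_4 = -2, a_5 = -6/5


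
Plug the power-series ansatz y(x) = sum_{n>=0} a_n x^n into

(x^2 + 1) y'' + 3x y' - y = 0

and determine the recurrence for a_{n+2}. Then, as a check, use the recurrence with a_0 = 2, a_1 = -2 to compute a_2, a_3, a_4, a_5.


Substitute y = sum_n a_n x^n.
(1 + 1 x^2) y'' contributes (n+2)(n+1) a_{n+2} + n(n-1) a_n at x^n.
3 x y'(x) contributes 3 n a_n at x^n.
-y(x) contributes -1 a_n at x^n.
Matching x^n: (n+2)(n+1) a_{n+2} + (n(n-1) + 3 n - 1) a_n = 0.
Thus a_{n+2} = (-n(n-1) - 3 n + 1) / ((n+1)(n+2)) * a_n.

Check with a_0 = 2, a_1 = -2 (apply the recurrence for n = 0, 1, 2, 3): a_0 = 2, a_1 = -2, a_2 = 1, a_3 = 2/3, a_4 = -7/12, a_5 = -7/15.

a_(n+2) = (-n(n-1) - 3 n + 1) / ((n+1)(n+2)) * a_n; check: a_0 = 2, a_1 = -2, a_2 = 1, a_3 = 2/3, a_4 = -7/12, a_5 = -7/15


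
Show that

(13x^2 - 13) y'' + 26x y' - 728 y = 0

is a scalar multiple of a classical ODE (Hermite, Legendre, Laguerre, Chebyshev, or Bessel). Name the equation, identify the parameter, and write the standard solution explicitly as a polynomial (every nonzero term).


All three coefficients share the factor -13; dividing through by -13 gives  (1 - x^2) y'' - 2x y' + 56 y = 0.
This matches the Legendre equation (1 - x^2) y'' - 2x y' + n(n+1) y = 0 (note the -2x y' term) with n(n+1) = 56, so n = 7; the polynomial solution is P_7(x).
With y = sum_k a_k x^k, matching x^k gives (k+2)(k+1) a_{k+2} = [k(k+1) - n(n+1)] a_k = (k - 7)(k + 8) a_k. The right side vanishes at k = 7, so the series with the parity of 7 terminates at degree 7.
Standard normalization (P_n(1) = 1): leading coefficient (2n)!/(2^n (n!)^2) = 87178291200/(128*25401600) = 429/16, so a_7 = 429/16. Work downward with a_k = (k+1)(k+2) a_{k+2} / ((k - 7)(k + 8)):
  a_5 = (6)(7)(429/16) / ((5 - 7)(5 + 8)) = (9009/8)/(-26) = -693/16
  a_3 = (4)(5)(-693/16) / ((3 - 7)(3 + 8)) = (-3465/4)/(-44) = 315/16
  a_1 = (2)(3)(315/16) / ((1 - 7)(1 + 8)) = (945/8)/(-54) = -35/16
Hence P_7(x) = 429 x^7/16 - 693 x^5/16 + 315 x^3/16 - 35 x/16.

P_7(x); series = 429 x^7/16 - 693 x^5/16 + 315 x^3/16 - 35 x/16


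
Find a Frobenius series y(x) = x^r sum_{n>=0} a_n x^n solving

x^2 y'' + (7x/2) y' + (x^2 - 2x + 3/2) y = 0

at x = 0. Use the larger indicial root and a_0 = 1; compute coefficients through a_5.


Write in Frobenius form y'' + (p(x)/x) y' + (q(x)/x^2) y = 0:
  p(x) = 7/2,  q(x) = x^2 - 2x + 3/2.
Indicial equation: r(r-1) + (7/2) r + (3/2) = 0 -> roots r_1 = -1, r_2 = -3/2.
Take r = r_1 = -1. Let y(x) = x^r sum_{n>=0} a_n x^n with a_0 = 1.
Substitute y = x^r sum a_n x^n and match x^{r+n}. The recurrence is
  D(n) a_n - 2 a_{n-1} + 1 a_{n-2} = 0,  where D(n) = (r+n)(r+n-1) + (7/2)(r+n) + (3/2).
  a_n = [2 a_{n-1} - 1 a_{n-2}] / D(n).
Since the indicial polynomial factors as (r - r_1)(r - r_2), D(n) = (r_1 + n - r_1)(r_1 + n - r_2) = n(n + 1/2).
Evaluating step by step (a_0 = 1):
  n = 1: D(1) = 1(1 + 1/2) = 3/2; numerator = 2(1) = 2; a_1 = (2)/(3/2) = 4/3
  n = 2: D(2) = 2(2 + 1/2) = 5; numerator = 2(4/3) - 1(1) = 5/3; a_2 = (5/3)/(5) = 1/3
  n = 3: D(3) = 3(3 + 1/2) = 21/2; numerator = 2(1/3) - 1(4/3) = -2/3; a_3 = (-2/3)/(21/2) = -4/63
  n = 4: D(4) = 4(4 + 1/2) = 18; numerator = 2(-4/63) - 1(1/3) = -29/63; a_4 = (-29/63)/(18) = -29/1134
  n = 5: D(5) = 5(5 + 1/2) = 55/2; numerator = 2(-29/1134) - 1(-4/63) = 1/81; a_5 = (1/81)/(55/2) = 2/4455

r = -1; a_0 = 1; a_1 = 4/3; a_2 = 1/3; a_3 = -4/63; a_4 = -29/1134; a_5 = 2/4455


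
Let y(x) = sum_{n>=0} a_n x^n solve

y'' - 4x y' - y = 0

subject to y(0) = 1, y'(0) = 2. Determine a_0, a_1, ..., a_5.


Ansatz: y(x) = sum_{n>=0} a_n x^n, so y'(x) = sum_{n>=1} n a_n x^(n-1) and y''(x) = sum_{n>=2} n(n-1) a_n x^(n-2).
Substitute into P(x) y'' + Q(x) y' + R(x) y = 0 with P(x) = 1, Q(x) = -4x, R(x) = -1, and match powers of x.
Initial conditions: a_0 = 1, a_1 = 2.
Setting the coefficient of each power of x to zero and solving order by order (substituting the coefficients already found):
  x^0: 2 a_2 - a_0 = 0  ->  2 a_2 = a_0 = 1  ->  a_2 = 1/2
  x^1: 6 a_3 - 5 a_1 = 0  ->  6 a_3 = 5 a_1 = 10  ->  a_3 = 5/3
  x^2: 12 a_4 - 9 a_2 = 0  ->  12 a_4 = 9 a_2 = 9/2  ->  a_4 = 3/8
  x^3: 20 a_5 - 13 a_3 = 0  ->  20 a_5 = 13 a_3 = 65/3  ->  a_5 = 13/12
Truncated series: y(x) = 1 + 2 x + (1/2) x^2 + (5/3) x^3 + (3/8) x^4 + (13/12) x^5 + O(x^6).

a_0 = 1; a_1 = 2; a_2 = 1/2; a_3 = 5/3; a_4 = 3/8; a_5 = 13/12


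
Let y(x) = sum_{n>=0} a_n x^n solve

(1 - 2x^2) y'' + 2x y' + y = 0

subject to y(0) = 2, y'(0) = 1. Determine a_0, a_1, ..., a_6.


Ansatz: y(x) = sum_{n>=0} a_n x^n, so y'(x) = sum_{n>=1} n a_n x^(n-1) and y''(x) = sum_{n>=2} n(n-1) a_n x^(n-2).
Substitute into P(x) y'' + Q(x) y' + R(x) y = 0 with P(x) = 1 - 2x^2, Q(x) = 2x, R(x) = 1, and match powers of x.
Initial conditions: a_0 = 2, a_1 = 1.
Setting the coefficient of each power of x to zero and solving order by order (substituting the coefficients already found):
  x^0: 2 a_2 + a_0 = 0  ->  2 a_2 = -a_0 = -2  ->  a_2 = -1
  x^1: 6 a_3 + 3 a_1 = 0  ->  6 a_3 = -3 a_1 = -3  ->  a_3 = -1/2
  x^2: 12 a_4 + a_2 = 0  ->  12 a_4 = -a_2 = 1  ->  a_4 = 1/12
  x^3: 20 a_5 - 5 a_3 = 0  ->  20 a_5 = 5 a_3 = -5/2  ->  a_5 = -1/8
  x^4: 30 a_6 - 15 a_4 = 0  ->  30 a_6 = 15 a_4 = 5/4  ->  a_6 = 1/24
Truncated series: y(x) = 2 + x - x^2 - (1/2) x^3 + (1/12) x^4 - (1/8) x^5 + (1/24) x^6 + O(x^7).

a_0 = 2; a_1 = 1; a_2 = -1; a_3 = -1/2; a_4 = 1/12; a_5 = -1/8; a_6 = 1/24


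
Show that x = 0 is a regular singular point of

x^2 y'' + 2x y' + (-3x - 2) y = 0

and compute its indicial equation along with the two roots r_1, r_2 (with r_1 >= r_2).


Divide by x^2 to reach normal form y'' + P_1(x) y' + P_2(x) y = 0 with P_1(x) = 2/x and P_2(x) = -3/x - 2/x^2.
x = 0 is a singular point because the y'-coefficient 2/x has a pole at x = 0 and the y-coefficient -3/x - 2/x^2 has a pole at x = 0.
It is a regular singular point because x P_1(x) = p(x) = 2 and x^2 P_2(x) = q(x) = -3x - 2 are polynomials, hence analytic at x = 0.
p(0) = 2,  q(0) = -2.
Indicial equation: r(r-1) + p(0) r + q(0) = 0, i.e. r^2 + (p(0) - 1) r + q(0) = 0, i.e. r^2 + 1 r - 2 = 0.
Discriminant: (1)^2 - 4(-2) = 9, so r = (-1 ± 3)/2.
Solving: r_1 = 1, r_2 = -2.

indicial: r^2 + 1 r - 2 = 0; roots r_1 = 1, r_2 = -2


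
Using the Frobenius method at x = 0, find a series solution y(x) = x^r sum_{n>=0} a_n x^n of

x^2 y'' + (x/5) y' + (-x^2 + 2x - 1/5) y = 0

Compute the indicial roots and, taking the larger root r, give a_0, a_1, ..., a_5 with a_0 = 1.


Write in Frobenius form y'' + (p(x)/x) y' + (q(x)/x^2) y = 0:
  p(x) = 1/5,  q(x) = -x^2 + 2x - 1/5.
Indicial equation: r(r-1) + (1/5) r + (-1/5) = 0 -> roots r_1 = 1, r_2 = -1/5.
Take r = r_1 = 1. Let y(x) = x^r sum_{n>=0} a_n x^n with a_0 = 1.
Substitute y = x^r sum a_n x^n and match x^{r+n}. The recurrence is
  D(n) a_n + 2 a_{n-1} - 1 a_{n-2} = 0,  where D(n) = (r+n)(r+n-1) + (1/5)(r+n) + (-1/5).
  a_n = [-2 a_{n-1} + 1 a_{n-2}] / D(n).
Since the indicial polynomial factors as (r - r_1)(r - r_2), D(n) = (r_1 + n - r_1)(r_1 + n - r_2) = n(n + 6/5).
Evaluating step by step (a_0 = 1):
  n = 1: D(1) = 1(1 + 6/5) = 11/5; numerator = -2(1) = -2; a_1 = (-2)/(11/5) = -10/11
  n = 2: D(2) = 2(2 + 6/5) = 32/5; numerator = -2(-10/11) + 1(1) = 31/11; a_2 = (31/11)/(32/5) = 155/352
  n = 3: D(3) = 3(3 + 6/5) = 63/5; numerator = -2(155/352) + 1(-10/11) = -315/176; a_3 = (-315/176)/(63/5) = -25/176
  n = 4: D(4) = 4(4 + 6/5) = 104/5; numerator = -2(-25/176) + 1(155/352) = 255/352; a_4 = (255/352)/(104/5) = 1275/36608
  n = 5: D(5) = 5(5 + 6/5) = 31; numerator = -2(1275/36608) + 1(-25/176) = -3875/18304; a_5 = (-3875/18304)/(31) = -125/18304

r = 1; a_0 = 1; a_1 = -10/11; a_2 = 155/352; a_3 = -25/176; a_4 = 1275/36608; a_5 = -125/18304
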